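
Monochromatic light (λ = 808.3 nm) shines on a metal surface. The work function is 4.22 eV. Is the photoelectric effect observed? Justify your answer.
No

For photoemission, the photon energy must exceed the work function.

Photon energy: E = hc/λ = 1.5339 eV
Work function: φ = 4.22 eV

Since E_photon (1.5339 eV) < φ (4.22 eV), photoemission will NOT occur.
The threshold wavelength is λ₀ = hc/φ = 293.8 nm.
Since 808.3 nm > 293.8 nm, the photons lack sufficient energy.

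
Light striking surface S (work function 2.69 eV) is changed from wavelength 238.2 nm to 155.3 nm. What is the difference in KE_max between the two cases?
2.7785 eV

Using Einstein's equation: KE_max = hc/λ - φ

For λ₁ = 238.2 nm:
KE₁ = hc/λ₁ - φ = 5.2050 - 2.69 = 2.5150 eV

For λ₂ = 155.3 nm:
KE₂ = hc/λ₂ - φ = 7.9835 - 2.69 = 5.2935 eV

Change in KE:
ΔKE = KE₂ - KE₁ = 5.2935 - 2.5150 = 2.7785 eV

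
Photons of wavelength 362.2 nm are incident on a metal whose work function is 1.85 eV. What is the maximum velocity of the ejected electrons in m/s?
7.4388e+05 m/s

First, find the maximum kinetic energy:
E_photon = hc/λ = 3.4231 eV
KE_max = E_photon - φ = 3.4231 - 1.85 = 1.5731 eV

Convert to Joules: KE_max = 1.5731 × 1.602×10⁻¹⁹ J = 2.5204e-19 J

Then use KE = ½mv² to find velocity:
v = √(2·KE/m) = √(2 × 2.5204e-19 J / 9.109e-31 kg)
v = 7.4388e+05 m/s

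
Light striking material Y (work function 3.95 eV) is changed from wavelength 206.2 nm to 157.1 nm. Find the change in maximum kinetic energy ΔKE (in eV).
1.8792 eV

Using Einstein's equation: KE_max = hc/λ - φ

For λ₁ = 206.2 nm:
KE₁ = hc/λ₁ - φ = 6.0128 - 3.95 = 2.0628 eV

For λ₂ = 157.1 nm:
KE₂ = hc/λ₂ - φ = 7.8921 - 3.95 = 3.9421 eV

Change in KE:
ΔKE = KE₂ - KE₁ = 3.9421 - 2.0628 = 1.8792 eV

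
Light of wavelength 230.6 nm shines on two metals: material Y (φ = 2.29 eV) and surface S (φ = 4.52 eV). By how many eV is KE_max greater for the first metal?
2.2300 eV

Using KE_max = hc/λ - φ for each metal:

Photon energy: E = hc/λ = 5.3766 eV

For material Y (φ₁ = 2.29 eV):
KE₁ = E - φ₁ = 5.3766 - 2.29 = 3.0866 eV

For surface S (φ₂ = 4.52 eV):
KE₂ = E - φ₂ = 5.3766 - 4.52 = 0.8566 eV

Difference:
ΔKE = KE₁ - KE₂ = 3.0866 - 0.8566 = 2.2300 eV

Note: The difference equals the difference in work functions: 4.52 - 2.29 = 2.23 eV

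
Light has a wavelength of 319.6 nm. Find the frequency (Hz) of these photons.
9.3802e+14 Hz

Using the wave equation: c = fλ

Solving for frequency:
f = c/λ = (3×10⁸ m/s) / (319.6×10⁻⁹ m)
f = 9.3802e+14 Hz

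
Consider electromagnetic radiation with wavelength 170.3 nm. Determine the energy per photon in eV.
7.2803 eV

Using E = hf = hc/λ:

E = hc/λ = (6.626×10⁻³⁴ J·s)(3×10⁸ m/s) / (170.3×10⁻⁹ m)
E = 7.2803 eV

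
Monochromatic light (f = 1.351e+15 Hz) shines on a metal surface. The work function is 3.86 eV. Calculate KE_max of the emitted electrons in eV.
1.7273 eV

Using Einstein's photoelectric equation: KE_max = hf - φ

First, calculate the photon energy:
E_photon = hf = (6.626×10⁻³⁴ J·s)(1.351e+15 Hz)
E_photon = 5.5873 eV

Then, the maximum kinetic energy:
KE_max = E_photon - φ = 5.5873 eV - 3.86 eV = 1.7273 eV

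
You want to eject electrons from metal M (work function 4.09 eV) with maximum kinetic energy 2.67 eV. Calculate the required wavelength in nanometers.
183.41 nm

From Einstein's equation: KE_max = hc/λ - φ

Rearranging for λ:
hc/λ = KE_max + φ
λ = hc/(KE_max + φ)

Required photon energy:
E_photon = KE_max + φ = 2.67 + 4.09 = 6.76 eV

Required wavelength:
λ = hc/E_photon = (6.626×10⁻³⁴)(3×10⁸) / (6.76 × 1.602×10⁻¹⁹)
λ = 183.41 nm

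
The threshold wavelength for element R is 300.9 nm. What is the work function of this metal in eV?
4.12 eV

At the threshold wavelength, photon energy equals work function:
φ = hc/λ₀

Calculating:
φ = (6.626×10⁻³⁴ J·s)(3×10⁸ m/s) / (300.9×10⁻⁹ m)
φ = 4.12 eV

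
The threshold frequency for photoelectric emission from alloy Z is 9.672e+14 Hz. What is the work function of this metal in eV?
4.00 eV

At the threshold frequency, photon energy equals work function:
φ = hf₀

Calculating:
φ = (6.626×10⁻³⁴ J·s)(9.672e+14 Hz)
φ = 4.00 eV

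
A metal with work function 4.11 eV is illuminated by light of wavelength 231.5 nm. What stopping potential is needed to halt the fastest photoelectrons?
1.2457 V

The stopping potential V_s satisfies: eV_s = KE_max

First, find KE_max using Einstein's equation:
E_photon = hc/λ = 5.3557 eV
KE_max = E_photon - φ = 5.3557 - 4.11 = 1.2457 eV

Since eV_s = KE_max:
V_s = KE_max/e = 1.2457 V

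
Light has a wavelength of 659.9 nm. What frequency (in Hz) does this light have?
4.5430e+14 Hz

Using the wave equation: c = fλ

Solving for frequency:
f = c/λ = (3×10⁸ m/s) / (659.9×10⁻⁹ m)
f = 4.5430e+14 Hz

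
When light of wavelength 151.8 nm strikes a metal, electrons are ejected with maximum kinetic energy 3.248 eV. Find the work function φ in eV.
4.92 eV

From Einstein's photoelectric equation: KE_max = hf - φ = hc/λ - φ

Rearranging for φ:
φ = hc/λ - KE_max

Calculate photon energy:
E_photon = hc/λ = 8.1676 eV

Therefore:
φ = 8.1676 - 3.248 = 4.92 eV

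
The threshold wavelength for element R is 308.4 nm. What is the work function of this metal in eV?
4.02 eV

At the threshold wavelength, photon energy equals work function:
φ = hc/λ₀

Calculating:
φ = (6.626×10⁻³⁴ J·s)(3×10⁸ m/s) / (308.4×10⁻⁹ m)
φ = 4.02 eV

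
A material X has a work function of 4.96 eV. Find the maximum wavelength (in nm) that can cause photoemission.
249.97 nm

The threshold wavelength is when the photon energy equals the work function:
hc/λ₀ = φ

Solving for λ₀:
λ₀ = hc/φ = (6.626×10⁻³⁴ J·s)(3×10⁸ m/s) / (4.96 eV × 1.602×10⁻¹⁹ J/eV)
λ₀ = 249.97 nm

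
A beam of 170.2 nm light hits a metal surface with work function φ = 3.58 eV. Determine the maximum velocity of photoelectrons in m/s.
1.1416e+06 m/s

First, find the maximum kinetic energy:
E_photon = hc/λ = 7.2846 eV
KE_max = E_photon - φ = 7.2846 - 3.58 = 3.7046 eV

Convert to Joules: KE_max = 3.7046 × 1.602×10⁻¹⁹ J = 5.9355e-19 J

Then use KE = ½mv² to find velocity:
v = √(2·KE/m) = √(2 × 5.9355e-19 J / 9.109e-31 kg)
v = 1.1416e+06 m/s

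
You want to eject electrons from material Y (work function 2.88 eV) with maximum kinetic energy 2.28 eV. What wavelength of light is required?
240.28 nm

From Einstein's equation: KE_max = hc/λ - φ

Rearranging for λ:
hc/λ = KE_max + φ
λ = hc/(KE_max + φ)

Required photon energy:
E_photon = KE_max + φ = 2.28 + 2.88 = 5.16 eV

Required wavelength:
λ = hc/E_photon = (6.626×10⁻³⁴)(3×10⁸) / (5.16 × 1.602×10⁻¹⁹)
λ = 240.28 nm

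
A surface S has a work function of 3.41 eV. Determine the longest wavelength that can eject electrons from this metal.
363.59 nm

The threshold wavelength is when the photon energy equals the work function:
hc/λ₀ = φ

Solving for λ₀:
λ₀ = hc/φ = (6.626×10⁻³⁴ J·s)(3×10⁸ m/s) / (3.41 eV × 1.602×10⁻¹⁹ J/eV)
λ₀ = 363.59 nm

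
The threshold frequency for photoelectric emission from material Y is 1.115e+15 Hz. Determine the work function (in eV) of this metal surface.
4.61 eV

At the threshold frequency, photon energy equals work function:
φ = hf₀

Calculating:
φ = (6.626×10⁻³⁴ J·s)(1.115e+15 Hz)
φ = 4.61 eV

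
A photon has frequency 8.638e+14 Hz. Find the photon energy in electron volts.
3.5724 eV

Using E = hf:

E = hf = (6.626×10⁻³⁴ J·s)(8.638e+14 Hz)
E = 3.5724 eV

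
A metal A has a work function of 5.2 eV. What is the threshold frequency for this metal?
1.2574e+15 Hz

The threshold frequency is when the photon energy equals the work function:
hf₀ = φ

Solving for f₀:
f₀ = φ/h = (5.2 eV × 1.602×10⁻¹⁹ J/eV) / (6.626×10⁻³⁴ J·s)
f₀ = 1.2574e+15 Hz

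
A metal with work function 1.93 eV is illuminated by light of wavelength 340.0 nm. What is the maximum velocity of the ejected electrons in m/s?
7.7707e+05 m/s

First, find the maximum kinetic energy:
E_photon = hc/λ = 3.6466 eV
KE_max = E_photon - φ = 3.6466 - 1.93 = 1.7166 eV

Convert to Joules: KE_max = 1.7166 × 1.602×10⁻¹⁹ J = 2.7503e-19 J

Then use KE = ½mv² to find velocity:
v = √(2·KE/m) = √(2 × 2.7503e-19 J / 9.109e-31 kg)
v = 7.7707e+05 m/s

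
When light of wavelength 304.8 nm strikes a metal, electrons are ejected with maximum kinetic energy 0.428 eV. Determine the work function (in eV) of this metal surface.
3.64 eV

From Einstein's photoelectric equation: KE_max = hf - φ = hc/λ - φ

Rearranging for φ:
φ = hc/λ - KE_max

Calculate photon energy:
E_photon = hc/λ = 4.0677 eV

Therefore:
φ = 4.0677 - 0.428 = 3.64 eV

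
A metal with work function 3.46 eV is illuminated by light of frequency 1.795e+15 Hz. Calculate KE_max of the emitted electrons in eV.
3.9635 eV

Using Einstein's photoelectric equation: KE_max = hf - φ

First, calculate the photon energy:
E_photon = hf = (6.626×10⁻³⁴ J·s)(1.795e+15 Hz)
E_photon = 7.4235 eV

Then, the maximum kinetic energy:
KE_max = E_photon - φ = 7.4235 eV - 3.46 eV = 3.9635 eV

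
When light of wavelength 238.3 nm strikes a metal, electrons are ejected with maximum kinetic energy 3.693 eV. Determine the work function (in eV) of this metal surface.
1.51 eV

From Einstein's photoelectric equation: KE_max = hf - φ = hc/λ - φ

Rearranging for φ:
φ = hc/λ - KE_max

Calculate photon energy:
E_photon = hc/λ = 5.2029 eV

Therefore:
φ = 5.2029 - 3.693 = 1.51 eV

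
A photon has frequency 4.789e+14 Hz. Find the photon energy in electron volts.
1.9806 eV

Using E = hf:

E = hf = (6.626×10⁻³⁴ J·s)(4.789e+14 Hz)
E = 1.9806 eV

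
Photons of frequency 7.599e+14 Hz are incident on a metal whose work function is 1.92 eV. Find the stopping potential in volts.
1.2227 V

The stopping potential V_s satisfies: eV_s = KE_max

First, find KE_max using Einstein's equation:
E_photon = hf = (6.626×10⁻³⁴ J·s)(7.599e+14 Hz) = 3.1427 eV
KE_max = E_photon - φ = 3.1427 - 1.92 = 1.2227 eV

Since eV_s = KE_max:
V_s = KE_max/e = 1.2227 V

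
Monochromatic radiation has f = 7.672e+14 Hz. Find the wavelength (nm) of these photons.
390.76 nm

Using the wave equation: c = fλ

Solving for wavelength:
λ = c/f = (3×10⁸ m/s) / (7.672e+14 Hz)
λ = 390.76 nm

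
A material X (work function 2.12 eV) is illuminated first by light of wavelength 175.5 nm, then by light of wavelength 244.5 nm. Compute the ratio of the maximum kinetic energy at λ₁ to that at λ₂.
1.6756

Using Einstein's equation: KE_max = hc/λ - φ

For λ₁ = 175.5 nm:
E₁ = hc/λ₁ = 7.0646 eV
KE₁ = E₁ - φ = 7.0646 - 2.12 = 4.9446 eV

For λ₂ = 244.5 nm:
E₂ = hc/λ₂ = 5.0709 eV
KE₂ = E₂ - φ = 5.0709 - 2.12 = 2.9509 eV

Ratio: KE₁/KE₂ = 4.9446/2.9509 = 1.6756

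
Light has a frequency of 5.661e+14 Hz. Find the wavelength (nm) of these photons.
529.58 nm

Using the wave equation: c = fλ

Solving for wavelength:
λ = c/f = (3×10⁸ m/s) / (5.661e+14 Hz)
λ = 529.58 nm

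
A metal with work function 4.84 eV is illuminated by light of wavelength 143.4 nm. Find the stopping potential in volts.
3.8060 V

The stopping potential V_s satisfies: eV_s = KE_max

First, find KE_max using Einstein's equation:
E_photon = hc/λ = 8.6460 eV
KE_max = E_photon - φ = 8.6460 - 4.84 = 3.8060 eV

Since eV_s = KE_max:
V_s = KE_max/e = 3.8060 V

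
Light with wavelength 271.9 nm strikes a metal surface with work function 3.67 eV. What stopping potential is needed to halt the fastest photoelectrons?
0.8899 V

The stopping potential V_s satisfies: eV_s = KE_max

First, find KE_max using Einstein's equation:
E_photon = hc/λ = 4.5599 eV
KE_max = E_photon - φ = 4.5599 - 3.67 = 0.8899 eV

Since eV_s = KE_max:
V_s = KE_max/e = 0.8899 V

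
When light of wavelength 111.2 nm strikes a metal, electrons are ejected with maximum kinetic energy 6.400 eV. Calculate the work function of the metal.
4.75 eV

From Einstein's photoelectric equation: KE_max = hf - φ = hc/λ - φ

Rearranging for φ:
φ = hc/λ - KE_max

Calculate photon energy:
E_photon = hc/λ = 11.1497 eV

Therefore:
φ = 11.1497 - 6.400 = 4.75 eV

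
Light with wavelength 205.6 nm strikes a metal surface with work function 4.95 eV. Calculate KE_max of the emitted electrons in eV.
1.0804 eV

Using Einstein's photoelectric equation: KE_max = hf - φ = hc/λ - φ

First, calculate the photon energy:
E_photon = hc/λ = (6.626×10⁻³⁴ J·s)(3×10⁸ m/s) / (205.6×10⁻⁹ m)
E_photon = 6.0304 eV

Then, the maximum kinetic energy:
KE_max = E_photon - φ = 6.0304 eV - 4.95 eV = 1.0804 eV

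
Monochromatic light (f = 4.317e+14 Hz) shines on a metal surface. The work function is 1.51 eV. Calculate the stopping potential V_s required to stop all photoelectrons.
0.2754 V

The stopping potential V_s satisfies: eV_s = KE_max

First, find KE_max using Einstein's equation:
E_photon = hf = (6.626×10⁻³⁴ J·s)(4.317e+14 Hz) = 1.7854 eV
KE_max = E_photon - φ = 1.7854 - 1.51 = 0.2754 eV

Since eV_s = KE_max:
V_s = KE_max/e = 0.2754 V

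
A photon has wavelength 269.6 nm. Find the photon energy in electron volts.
4.5988 eV

Using E = hf = hc/λ:

E = hc/λ = (6.626×10⁻³⁴ J·s)(3×10⁸ m/s) / (269.6×10⁻⁹ m)
E = 4.5988 eV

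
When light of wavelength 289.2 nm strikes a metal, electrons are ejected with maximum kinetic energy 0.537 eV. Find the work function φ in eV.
3.75 eV

From Einstein's photoelectric equation: KE_max = hf - φ = hc/λ - φ

Rearranging for φ:
φ = hc/λ - KE_max

Calculate photon energy:
E_photon = hc/λ = 4.2871 eV

Therefore:
φ = 4.2871 - 0.537 = 3.75 eV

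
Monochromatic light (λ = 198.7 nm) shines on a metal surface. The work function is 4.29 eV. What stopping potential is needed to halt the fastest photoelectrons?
1.9498 V

The stopping potential V_s satisfies: eV_s = KE_max

First, find KE_max using Einstein's equation:
E_photon = hc/λ = 6.2398 eV
KE_max = E_photon - φ = 6.2398 - 4.29 = 1.9498 eV

Since eV_s = KE_max:
V_s = KE_max/e = 1.9498 V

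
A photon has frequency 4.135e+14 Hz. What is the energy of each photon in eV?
1.7101 eV

Using E = hf:

E = hf = (6.626×10⁻³⁴ J·s)(4.135e+14 Hz)
E = 1.7101 eV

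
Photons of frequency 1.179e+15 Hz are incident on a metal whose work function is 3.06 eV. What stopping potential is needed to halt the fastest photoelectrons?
1.8160 V

The stopping potential V_s satisfies: eV_s = KE_max

First, find KE_max using Einstein's equation:
E_photon = hf = (6.626×10⁻³⁴ J·s)(1.179e+15 Hz) = 4.8760 eV
KE_max = E_photon - φ = 4.8760 - 3.06 = 1.8160 eV

Since eV_s = KE_max:
V_s = KE_max/e = 1.8160 V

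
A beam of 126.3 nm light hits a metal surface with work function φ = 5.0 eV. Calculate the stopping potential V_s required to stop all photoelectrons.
4.8166 V

The stopping potential V_s satisfies: eV_s = KE_max

First, find KE_max using Einstein's equation:
E_photon = hc/λ = 9.8166 eV
KE_max = E_photon - φ = 9.8166 - 5.0 = 4.8166 eV

Since eV_s = KE_max:
V_s = KE_max/e = 4.8166 V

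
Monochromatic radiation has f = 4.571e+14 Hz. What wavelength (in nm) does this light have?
655.86 nm

Using the wave equation: c = fλ

Solving for wavelength:
λ = c/f = (3×10⁸ m/s) / (4.571e+14 Hz)
λ = 655.86 nm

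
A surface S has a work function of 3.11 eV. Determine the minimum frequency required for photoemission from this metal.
7.5199e+14 Hz

The threshold frequency is when the photon energy equals the work function:
hf₀ = φ

Solving for f₀:
f₀ = φ/h = (3.11 eV × 1.602×10⁻¹⁹ J/eV) / (6.626×10⁻³⁴ J·s)
f₀ = 7.5199e+14 Hz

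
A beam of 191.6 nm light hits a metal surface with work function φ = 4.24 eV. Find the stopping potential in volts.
2.2310 V

The stopping potential V_s satisfies: eV_s = KE_max

First, find KE_max using Einstein's equation:
E_photon = hc/λ = 6.4710 eV
KE_max = E_photon - φ = 6.4710 - 4.24 = 2.2310 eV

Since eV_s = KE_max:
V_s = KE_max/e = 2.2310 V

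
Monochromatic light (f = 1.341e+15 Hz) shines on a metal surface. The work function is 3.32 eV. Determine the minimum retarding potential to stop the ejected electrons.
2.2259 V

The stopping potential V_s satisfies: eV_s = KE_max

First, find KE_max using Einstein's equation:
E_photon = hf = (6.626×10⁻³⁴ J·s)(1.341e+15 Hz) = 5.5459 eV
KE_max = E_photon - φ = 5.5459 - 3.32 = 2.2259 eV

Since eV_s = KE_max:
V_s = KE_max/e = 2.2259 V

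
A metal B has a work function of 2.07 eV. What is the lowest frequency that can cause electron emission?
5.0052e+14 Hz

The threshold frequency is when the photon energy equals the work function:
hf₀ = φ

Solving for f₀:
f₀ = φ/h = (2.07 eV × 1.602×10⁻¹⁹ J/eV) / (6.626×10⁻³⁴ J·s)
f₀ = 5.0052e+14 Hz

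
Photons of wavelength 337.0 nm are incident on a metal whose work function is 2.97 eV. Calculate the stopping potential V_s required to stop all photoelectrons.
0.7091 V

The stopping potential V_s satisfies: eV_s = KE_max

First, find KE_max using Einstein's equation:
E_photon = hc/λ = 3.6791 eV
KE_max = E_photon - φ = 3.6791 - 2.97 = 0.7091 eV

Since eV_s = KE_max:
V_s = KE_max/e = 0.7091 V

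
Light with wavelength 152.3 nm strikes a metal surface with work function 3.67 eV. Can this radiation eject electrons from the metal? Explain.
Yes

For photoemission, the photon energy must exceed the work function.

Photon energy: E = hc/λ = 8.1408 eV
Work function: φ = 3.67 eV

Since E_photon (8.1408 eV) > φ (3.67 eV), photoemission WILL occur.
The threshold wavelength is λ₀ = hc/φ = 337.8 nm.
Since 152.3 nm < 337.8 nm, the light has sufficient energy.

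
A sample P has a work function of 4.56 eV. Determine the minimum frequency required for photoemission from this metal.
1.1026e+15 Hz

The threshold frequency is when the photon energy equals the work function:
hf₀ = φ

Solving for f₀:
f₀ = φ/h = (4.56 eV × 1.602×10⁻¹⁹ J/eV) / (6.626×10⁻³⁴ J·s)
f₀ = 1.1026e+15 Hz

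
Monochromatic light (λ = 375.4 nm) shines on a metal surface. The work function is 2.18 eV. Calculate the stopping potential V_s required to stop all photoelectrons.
1.1227 V

The stopping potential V_s satisfies: eV_s = KE_max

First, find KE_max using Einstein's equation:
E_photon = hc/λ = 3.3027 eV
KE_max = E_photon - φ = 3.3027 - 2.18 = 1.1227 eV

Since eV_s = KE_max:
V_s = KE_max/e = 1.1227 V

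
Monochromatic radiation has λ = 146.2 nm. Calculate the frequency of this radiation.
2.0506e+15 Hz

Using the wave equation: c = fλ

Solving for frequency:
f = c/λ = (3×10⁸ m/s) / (146.2×10⁻⁹ m)
f = 2.0506e+15 Hz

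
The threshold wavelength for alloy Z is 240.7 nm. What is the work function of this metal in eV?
5.15 eV

At the threshold wavelength, photon energy equals work function:
φ = hc/λ₀

Calculating:
φ = (6.626×10⁻³⁴ J·s)(3×10⁸ m/s) / (240.7×10⁻⁹ m)
φ = 5.15 eV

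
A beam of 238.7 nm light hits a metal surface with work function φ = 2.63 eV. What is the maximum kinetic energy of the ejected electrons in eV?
2.5641 eV

Using Einstein's photoelectric equation: KE_max = hf - φ = hc/λ - φ

First, calculate the photon energy:
E_photon = hc/λ = (6.626×10⁻³⁴ J·s)(3×10⁸ m/s) / (238.7×10⁻⁹ m)
E_photon = 5.1941 eV

Then, the maximum kinetic energy:
KE_max = E_photon - φ = 5.1941 eV - 2.63 eV = 2.5641 eV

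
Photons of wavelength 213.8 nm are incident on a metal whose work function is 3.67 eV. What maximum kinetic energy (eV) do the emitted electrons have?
2.1291 eV

Using Einstein's photoelectric equation: KE_max = hf - φ = hc/λ - φ

First, calculate the photon energy:
E_photon = hc/λ = (6.626×10⁻³⁴ J·s)(3×10⁸ m/s) / (213.8×10⁻⁹ m)
E_photon = 5.7991 eV

Then, the maximum kinetic energy:
KE_max = E_photon - φ = 5.7991 eV - 3.67 eV = 2.1291 eV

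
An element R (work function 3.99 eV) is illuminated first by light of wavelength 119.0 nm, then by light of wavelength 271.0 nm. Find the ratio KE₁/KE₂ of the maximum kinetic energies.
10.9883

Using Einstein's equation: KE_max = hc/λ - φ

For λ₁ = 119.0 nm:
E₁ = hc/λ₁ = 10.4188 eV
KE₁ = E₁ - φ = 10.4188 - 3.99 = 6.4288 eV

For λ₂ = 271.0 nm:
E₂ = hc/λ₂ = 4.5751 eV
KE₂ = E₂ - φ = 4.5751 - 3.99 = 0.5851 eV

Ratio: KE₁/KE₂ = 6.4288/0.5851 = 10.9883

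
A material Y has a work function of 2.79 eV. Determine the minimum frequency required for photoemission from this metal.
6.7462e+14 Hz

The threshold frequency is when the photon energy equals the work function:
hf₀ = φ

Solving for f₀:
f₀ = φ/h = (2.79 eV × 1.602×10⁻¹⁹ J/eV) / (6.626×10⁻³⁴ J·s)
f₀ = 6.7462e+14 Hz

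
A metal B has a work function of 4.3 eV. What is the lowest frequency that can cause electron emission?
1.0397e+15 Hz

The threshold frequency is when the photon energy equals the work function:
hf₀ = φ

Solving for f₀:
f₀ = φ/h = (4.3 eV × 1.602×10⁻¹⁹ J/eV) / (6.626×10⁻³⁴ J·s)
f₀ = 1.0397e+15 Hz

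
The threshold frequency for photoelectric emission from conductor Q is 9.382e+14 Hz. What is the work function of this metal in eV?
3.88 eV

At the threshold frequency, photon energy equals work function:
φ = hf₀

Calculating:
φ = (6.626×10⁻³⁴ J·s)(9.382e+14 Hz)
φ = 3.88 eV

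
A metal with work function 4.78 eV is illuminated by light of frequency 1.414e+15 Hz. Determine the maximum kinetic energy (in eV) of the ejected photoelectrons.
1.0678 eV

Using Einstein's photoelectric equation: KE_max = hf - φ

First, calculate the photon energy:
E_photon = hf = (6.626×10⁻³⁴ J·s)(1.414e+15 Hz)
E_photon = 5.8478 eV

Then, the maximum kinetic energy:
KE_max = E_photon - φ = 5.8478 eV - 4.78 eV = 1.0678 eV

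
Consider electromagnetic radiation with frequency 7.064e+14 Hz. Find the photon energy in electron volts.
2.9214 eV

Using E = hf:

E = hf = (6.626×10⁻³⁴ J·s)(7.064e+14 Hz)
E = 2.9214 eV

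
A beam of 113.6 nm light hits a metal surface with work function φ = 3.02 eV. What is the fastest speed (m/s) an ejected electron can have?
1.6664e+06 m/s

First, find the maximum kinetic energy:
E_photon = hc/λ = 10.9141 eV
KE_max = E_photon - φ = 10.9141 - 3.02 = 7.8941 eV

Convert to Joules: KE_max = 7.8941 × 1.602×10⁻¹⁹ J = 1.2648e-18 J

Then use KE = ½mv² to find velocity:
v = √(2·KE/m) = √(2 × 1.2648e-18 J / 9.109e-31 kg)
v = 1.6664e+06 m/s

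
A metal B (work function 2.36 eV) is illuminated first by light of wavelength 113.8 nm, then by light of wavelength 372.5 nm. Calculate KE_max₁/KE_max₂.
8.8131

Using Einstein's equation: KE_max = hc/λ - φ

For λ₁ = 113.8 nm:
E₁ = hc/λ₁ = 10.8949 eV
KE₁ = E₁ - φ = 10.8949 - 2.36 = 8.5349 eV

For λ₂ = 372.5 nm:
E₂ = hc/λ₂ = 3.3284 eV
KE₂ = E₂ - φ = 3.3284 - 2.36 = 0.9684 eV

Ratio: KE₁/KE₂ = 8.5349/0.9684 = 8.8131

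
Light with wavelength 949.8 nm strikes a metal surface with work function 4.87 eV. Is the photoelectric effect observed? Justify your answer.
No

For photoemission, the photon energy must exceed the work function.

Photon energy: E = hc/λ = 1.3054 eV
Work function: φ = 4.87 eV

Since E_photon (1.3054 eV) < φ (4.87 eV), photoemission will NOT occur.
The threshold wavelength is λ₀ = hc/φ = 254.6 nm.
Since 949.8 nm > 254.6 nm, the photons lack sufficient energy.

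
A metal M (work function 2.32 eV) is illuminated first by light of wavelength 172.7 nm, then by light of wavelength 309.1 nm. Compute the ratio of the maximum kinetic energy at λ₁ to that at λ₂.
2.8733

Using Einstein's equation: KE_max = hc/λ - φ

For λ₁ = 172.7 nm:
E₁ = hc/λ₁ = 7.1792 eV
KE₁ = E₁ - φ = 7.1792 - 2.32 = 4.8592 eV

For λ₂ = 309.1 nm:
E₂ = hc/λ₂ = 4.0111 eV
KE₂ = E₂ - φ = 4.0111 - 2.32 = 1.6911 eV

Ratio: KE₁/KE₂ = 4.8592/1.6911 = 2.8733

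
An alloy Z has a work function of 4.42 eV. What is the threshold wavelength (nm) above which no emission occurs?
280.51 nm

The threshold wavelength is when the photon energy equals the work function:
hc/λ₀ = φ

Solving for λ₀:
λ₀ = hc/φ = (6.626×10⁻³⁴ J·s)(3×10⁸ m/s) / (4.42 eV × 1.602×10⁻¹⁹ J/eV)
λ₀ = 280.51 nm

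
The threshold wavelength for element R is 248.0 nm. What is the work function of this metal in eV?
5.00 eV

At the threshold wavelength, photon energy equals work function:
φ = hc/λ₀

Calculating:
φ = (6.626×10⁻³⁴ J·s)(3×10⁸ m/s) / (248.0×10⁻⁹ m)
φ = 5.00 eV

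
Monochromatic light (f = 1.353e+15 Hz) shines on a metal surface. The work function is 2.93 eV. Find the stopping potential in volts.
2.6656 V

The stopping potential V_s satisfies: eV_s = KE_max

First, find KE_max using Einstein's equation:
E_photon = hf = (6.626×10⁻³⁴ J·s)(1.353e+15 Hz) = 5.5956 eV
KE_max = E_photon - φ = 5.5956 - 2.93 = 2.6656 eV

Since eV_s = KE_max:
V_s = KE_max/e = 2.6656 V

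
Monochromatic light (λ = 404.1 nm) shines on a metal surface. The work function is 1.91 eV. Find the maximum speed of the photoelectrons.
6.3828e+05 m/s

First, find the maximum kinetic energy:
E_photon = hc/λ = 3.0682 eV
KE_max = E_photon - φ = 3.0682 - 1.91 = 1.1582 eV

Convert to Joules: KE_max = 1.1582 × 1.602×10⁻¹⁹ J = 1.8556e-19 J

Then use KE = ½mv² to find velocity:
v = √(2·KE/m) = √(2 × 1.8556e-19 J / 9.109e-31 kg)
v = 6.3828e+05 m/s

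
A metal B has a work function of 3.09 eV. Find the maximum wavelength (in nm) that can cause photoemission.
401.24 nm

The threshold wavelength is when the photon energy equals the work function:
hc/λ₀ = φ

Solving for λ₀:
λ₀ = hc/φ = (6.626×10⁻³⁴ J·s)(3×10⁸ m/s) / (3.09 eV × 1.602×10⁻¹⁹ J/eV)
λ₀ = 401.24 nm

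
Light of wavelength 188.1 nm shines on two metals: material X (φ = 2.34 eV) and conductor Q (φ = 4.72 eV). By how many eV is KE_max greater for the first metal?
2.3800 eV

Using KE_max = hc/λ - φ for each metal:

Photon energy: E = hc/λ = 6.5914 eV

For material X (φ₁ = 2.34 eV):
KE₁ = E - φ₁ = 6.5914 - 2.34 = 4.2514 eV

For conductor Q (φ₂ = 4.72 eV):
KE₂ = E - φ₂ = 6.5914 - 4.72 = 1.8714 eV

Difference:
ΔKE = KE₁ - KE₂ = 4.2514 - 1.8714 = 2.3800 eV

Note: The difference equals the difference in work functions: 4.72 - 2.34 = 2.38 eV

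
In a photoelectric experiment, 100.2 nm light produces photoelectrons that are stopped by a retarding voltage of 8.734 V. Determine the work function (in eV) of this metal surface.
3.64 eV

The stopping potential gives the maximum kinetic energy: KE_max = eV_s = 8.734 eV

From Einstein's photoelectric equation: KE_max = hc/λ - φ
Rearranging: φ = hc/λ - KE_max

Calculate photon energy:
E_photon = hc/λ = (6.626×10⁻³⁴ J·s)(3×10⁸ m/s) / (100.2×10⁻⁹ m) = 12.3737 eV

Therefore:
φ = 12.3737 - 8.734 = 3.64 eV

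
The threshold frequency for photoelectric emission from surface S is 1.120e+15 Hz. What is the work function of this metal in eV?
4.63 eV

At the threshold frequency, photon energy equals work function:
φ = hf₀

Calculating:
φ = (6.626×10⁻³⁴ J·s)(1.120e+15 Hz)
φ = 4.63 eV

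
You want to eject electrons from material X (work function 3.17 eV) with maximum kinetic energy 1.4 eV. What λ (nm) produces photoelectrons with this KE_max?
271.30 nm

From Einstein's equation: KE_max = hc/λ - φ

Rearranging for λ:
hc/λ = KE_max + φ
λ = hc/(KE_max + φ)

Required photon energy:
E_photon = KE_max + φ = 1.4 + 3.17 = 4.57 eV

Required wavelength:
λ = hc/E_photon = (6.626×10⁻³⁴)(3×10⁸) / (4.57 × 1.602×10⁻¹⁹)
λ = 271.30 nm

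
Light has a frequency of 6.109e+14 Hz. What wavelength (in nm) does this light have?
490.74 nm

Using the wave equation: c = fλ

Solving for wavelength:
λ = c/f = (3×10⁸ m/s) / (6.109e+14 Hz)
λ = 490.74 nm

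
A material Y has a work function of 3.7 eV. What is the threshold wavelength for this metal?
335.09 nm

The threshold wavelength is when the photon energy equals the work function:
hc/λ₀ = φ

Solving for λ₀:
λ₀ = hc/φ = (6.626×10⁻³⁴ J·s)(3×10⁸ m/s) / (3.7 eV × 1.602×10⁻¹⁹ J/eV)
λ₀ = 335.09 nm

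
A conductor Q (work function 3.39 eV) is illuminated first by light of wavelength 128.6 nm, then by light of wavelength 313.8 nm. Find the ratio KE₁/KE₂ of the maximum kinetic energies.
11.1416

Using Einstein's equation: KE_max = hc/λ - φ

For λ₁ = 128.6 nm:
E₁ = hc/λ₁ = 9.6411 eV
KE₁ = E₁ - φ = 9.6411 - 3.39 = 6.2511 eV

For λ₂ = 313.8 nm:
E₂ = hc/λ₂ = 3.9511 eV
KE₂ = E₂ - φ = 3.9511 - 3.39 = 0.5611 eV

Ratio: KE₁/KE₂ = 6.2511/0.5611 = 11.1416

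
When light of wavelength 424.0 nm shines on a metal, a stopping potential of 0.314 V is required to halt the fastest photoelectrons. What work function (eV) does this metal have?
2.61 eV

The stopping potential gives the maximum kinetic energy: KE_max = eV_s = 0.314 eV

From Einstein's photoelectric equation: KE_max = hc/λ - φ
Rearranging: φ = hc/λ - KE_max

Calculate photon energy:
E_photon = hc/λ = (6.626×10⁻³⁴ J·s)(3×10⁸ m/s) / (424.0×10⁻⁹ m) = 2.9242 eV

Therefore:
φ = 2.9242 - 0.314 = 2.61 eV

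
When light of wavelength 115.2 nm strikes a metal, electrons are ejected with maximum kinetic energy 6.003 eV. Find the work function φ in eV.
4.76 eV

From Einstein's photoelectric equation: KE_max = hf - φ = hc/λ - φ

Rearranging for φ:
φ = hc/λ - KE_max

Calculate photon energy:
E_photon = hc/λ = 10.7625 eV

Therefore:
φ = 10.7625 - 6.003 = 4.76 eV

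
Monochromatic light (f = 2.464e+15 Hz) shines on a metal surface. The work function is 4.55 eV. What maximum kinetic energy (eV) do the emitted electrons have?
5.6403 eV

Using Einstein's photoelectric equation: KE_max = hf - φ

First, calculate the photon energy:
E_photon = hf = (6.626×10⁻³⁴ J·s)(2.464e+15 Hz)
E_photon = 10.1903 eV

Then, the maximum kinetic energy:
KE_max = E_photon - φ = 10.1903 eV - 4.55 eV = 5.6403 eV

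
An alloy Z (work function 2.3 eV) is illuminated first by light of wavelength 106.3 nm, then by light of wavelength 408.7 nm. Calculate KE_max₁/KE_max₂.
12.7635

Using Einstein's equation: KE_max = hc/λ - φ

For λ₁ = 106.3 nm:
E₁ = hc/λ₁ = 11.6636 eV
KE₁ = E₁ - φ = 11.6636 - 2.3 = 9.3636 eV

For λ₂ = 408.7 nm:
E₂ = hc/λ₂ = 3.0336 eV
KE₂ = E₂ - φ = 3.0336 - 2.3 = 0.7336 eV

Ratio: KE₁/KE₂ = 9.3636/0.7336 = 12.7635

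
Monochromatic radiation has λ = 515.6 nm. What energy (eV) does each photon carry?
2.4047 eV

Using E = hf = hc/λ:

E = hc/λ = (6.626×10⁻³⁴ J·s)(3×10⁸ m/s) / (515.6×10⁻⁹ m)
E = 2.4047 eV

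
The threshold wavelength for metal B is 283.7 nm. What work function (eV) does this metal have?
4.37 eV

At the threshold wavelength, photon energy equals work function:
φ = hc/λ₀

Calculating:
φ = (6.626×10⁻³⁴ J·s)(3×10⁸ m/s) / (283.7×10⁻⁹ m)
φ = 4.37 eV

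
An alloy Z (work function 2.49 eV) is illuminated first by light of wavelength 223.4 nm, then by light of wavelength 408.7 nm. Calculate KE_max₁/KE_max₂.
5.6287

Using Einstein's equation: KE_max = hc/λ - φ

For λ₁ = 223.4 nm:
E₁ = hc/λ₁ = 5.5499 eV
KE₁ = E₁ - φ = 5.5499 - 2.49 = 3.0599 eV

For λ₂ = 408.7 nm:
E₂ = hc/λ₂ = 3.0336 eV
KE₂ = E₂ - φ = 3.0336 - 2.49 = 0.5436 eV

Ratio: KE₁/KE₂ = 3.0599/0.5436 = 5.6287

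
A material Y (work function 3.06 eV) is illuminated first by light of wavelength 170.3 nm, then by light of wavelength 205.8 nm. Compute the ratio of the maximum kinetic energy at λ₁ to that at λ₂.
1.4236

Using Einstein's equation: KE_max = hc/λ - φ

For λ₁ = 170.3 nm:
E₁ = hc/λ₁ = 7.2803 eV
KE₁ = E₁ - φ = 7.2803 - 3.06 = 4.2203 eV

For λ₂ = 205.8 nm:
E₂ = hc/λ₂ = 6.0245 eV
KE₂ = E₂ - φ = 6.0245 - 3.06 = 2.9645 eV

Ratio: KE₁/KE₂ = 4.2203/2.9645 = 1.4236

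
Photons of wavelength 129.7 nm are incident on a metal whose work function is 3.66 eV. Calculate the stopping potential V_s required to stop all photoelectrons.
5.8993 V

The stopping potential V_s satisfies: eV_s = KE_max

First, find KE_max using Einstein's equation:
E_photon = hc/λ = 9.5593 eV
KE_max = E_photon - φ = 9.5593 - 3.66 = 5.8993 eV

Since eV_s = KE_max:
V_s = KE_max/e = 5.8993 V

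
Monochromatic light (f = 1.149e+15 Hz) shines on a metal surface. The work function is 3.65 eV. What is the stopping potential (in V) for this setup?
1.1019 V

The stopping potential V_s satisfies: eV_s = KE_max

First, find KE_max using Einstein's equation:
E_photon = hf = (6.626×10⁻³⁴ J·s)(1.149e+15 Hz) = 4.7519 eV
KE_max = E_photon - φ = 4.7519 - 3.65 = 1.1019 eV

Since eV_s = KE_max:
V_s = KE_max/e = 1.1019 V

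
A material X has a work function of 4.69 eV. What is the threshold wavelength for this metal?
264.36 nm

The threshold wavelength is when the photon energy equals the work function:
hc/λ₀ = φ

Solving for λ₀:
λ₀ = hc/φ = (6.626×10⁻³⁴ J·s)(3×10⁸ m/s) / (4.69 eV × 1.602×10⁻¹⁹ J/eV)
λ₀ = 264.36 nm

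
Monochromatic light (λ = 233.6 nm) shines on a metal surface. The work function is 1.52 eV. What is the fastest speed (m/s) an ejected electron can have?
1.1543e+06 m/s

First, find the maximum kinetic energy:
E_photon = hc/λ = 5.3075 eV
KE_max = E_photon - φ = 5.3075 - 1.52 = 3.7875 eV

Convert to Joules: KE_max = 3.7875 × 1.602×10⁻¹⁹ J = 6.0683e-19 J

Then use KE = ½mv² to find velocity:
v = √(2·KE/m) = √(2 × 6.0683e-19 J / 9.109e-31 kg)
v = 1.1543e+06 m/s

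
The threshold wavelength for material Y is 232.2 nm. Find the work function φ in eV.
5.34 eV

At the threshold wavelength, photon energy equals work function:
φ = hc/λ₀

Calculating:
φ = (6.626×10⁻³⁴ J·s)(3×10⁸ m/s) / (232.2×10⁻⁹ m)
φ = 5.34 eV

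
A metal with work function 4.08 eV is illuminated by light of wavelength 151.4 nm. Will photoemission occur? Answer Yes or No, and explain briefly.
Yes

For photoemission, the photon energy must exceed the work function.

Photon energy: E = hc/λ = 8.1892 eV
Work function: φ = 4.08 eV

Since E_photon (8.1892 eV) > φ (4.08 eV), photoemission WILL occur.
The threshold wavelength is λ₀ = hc/φ = 303.9 nm.
Since 151.4 nm < 303.9 nm, the light has sufficient energy.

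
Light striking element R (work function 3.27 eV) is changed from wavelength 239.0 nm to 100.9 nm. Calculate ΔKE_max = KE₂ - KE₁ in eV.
7.1002 eV

Using Einstein's equation: KE_max = hc/λ - φ

For λ₁ = 239.0 nm:
KE₁ = hc/λ₁ - φ = 5.1876 - 3.27 = 1.9176 eV

For λ₂ = 100.9 nm:
KE₂ = hc/λ₂ - φ = 12.2878 - 3.27 = 9.0178 eV

Change in KE:
ΔKE = KE₂ - KE₁ = 9.0178 - 1.9176 = 7.1002 eV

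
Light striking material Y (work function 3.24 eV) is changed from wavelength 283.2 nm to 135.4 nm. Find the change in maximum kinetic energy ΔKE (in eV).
4.7789 eV

Using Einstein's equation: KE_max = hc/λ - φ

For λ₁ = 283.2 nm:
KE₁ = hc/λ₁ - φ = 4.3780 - 3.24 = 1.1380 eV

For λ₂ = 135.4 nm:
KE₂ = hc/λ₂ - φ = 9.1569 - 3.24 = 5.9169 eV

Change in KE:
ΔKE = KE₂ - KE₁ = 5.9169 - 1.1380 = 4.7789 eV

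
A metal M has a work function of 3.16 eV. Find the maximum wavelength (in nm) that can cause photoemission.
392.36 nm

The threshold wavelength is when the photon energy equals the work function:
hc/λ₀ = φ

Solving for λ₀:
λ₀ = hc/φ = (6.626×10⁻³⁴ J·s)(3×10⁸ m/s) / (3.16 eV × 1.602×10⁻¹⁹ J/eV)
λ₀ = 392.36 nm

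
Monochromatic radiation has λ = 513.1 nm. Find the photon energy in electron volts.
2.4164 eV

Using E = hf = hc/λ:

E = hc/λ = (6.626×10⁻³⁴ J·s)(3×10⁸ m/s) / (513.1×10⁻⁹ m)
E = 2.4164 eV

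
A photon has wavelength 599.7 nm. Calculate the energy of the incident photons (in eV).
2.0674 eV

Using E = hf = hc/λ:

E = hc/λ = (6.626×10⁻³⁴ J·s)(3×10⁸ m/s) / (599.7×10⁻⁹ m)
E = 2.0674 eV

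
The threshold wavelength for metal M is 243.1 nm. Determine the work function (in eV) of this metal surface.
5.10 eV

At the threshold wavelength, photon energy equals work function:
φ = hc/λ₀

Calculating:
φ = (6.626×10⁻³⁴ J·s)(3×10⁸ m/s) / (243.1×10⁻⁹ m)
φ = 5.10 eV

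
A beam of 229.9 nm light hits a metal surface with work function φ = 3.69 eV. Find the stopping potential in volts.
1.7030 V

The stopping potential V_s satisfies: eV_s = KE_max

First, find KE_max using Einstein's equation:
E_photon = hc/λ = 5.3930 eV
KE_max = E_photon - φ = 5.3930 - 3.69 = 1.7030 eV

Since eV_s = KE_max:
V_s = KE_max/e = 1.7030 V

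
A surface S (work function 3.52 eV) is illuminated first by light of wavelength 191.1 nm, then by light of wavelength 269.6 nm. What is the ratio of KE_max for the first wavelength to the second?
2.7511

Using Einstein's equation: KE_max = hc/λ - φ

For λ₁ = 191.1 nm:
E₁ = hc/λ₁ = 6.4879 eV
KE₁ = E₁ - φ = 6.4879 - 3.52 = 2.9679 eV

For λ₂ = 269.6 nm:
E₂ = hc/λ₂ = 4.5988 eV
KE₂ = E₂ - φ = 4.5988 - 3.52 = 1.0788 eV

Ratio: KE₁/KE₂ = 2.9679/1.0788 = 2.7511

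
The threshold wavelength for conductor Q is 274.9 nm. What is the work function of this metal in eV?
4.51 eV

At the threshold wavelength, photon energy equals work function:
φ = hc/λ₀

Calculating:
φ = (6.626×10⁻³⁴ J·s)(3×10⁸ m/s) / (274.9×10⁻⁹ m)
φ = 4.51 eV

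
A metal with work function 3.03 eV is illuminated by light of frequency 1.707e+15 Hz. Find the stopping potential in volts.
4.0296 V

The stopping potential V_s satisfies: eV_s = KE_max

First, find KE_max using Einstein's equation:
E_photon = hf = (6.626×10⁻³⁴ J·s)(1.707e+15 Hz) = 7.0596 eV
KE_max = E_photon - φ = 7.0596 - 3.03 = 4.0296 eV

Since eV_s = KE_max:
V_s = KE_max/e = 4.0296 V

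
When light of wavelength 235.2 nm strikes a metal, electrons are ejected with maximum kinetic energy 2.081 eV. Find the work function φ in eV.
3.19 eV

From Einstein's photoelectric equation: KE_max = hf - φ = hc/λ - φ

Rearranging for φ:
φ = hc/λ - KE_max

Calculate photon energy:
E_photon = hc/λ = 5.2714 eV

Therefore:
φ = 5.2714 - 2.081 = 3.19 eV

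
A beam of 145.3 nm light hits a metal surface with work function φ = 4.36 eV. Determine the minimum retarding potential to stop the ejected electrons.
4.1730 V

The stopping potential V_s satisfies: eV_s = KE_max

First, find KE_max using Einstein's equation:
E_photon = hc/λ = 8.5330 eV
KE_max = E_photon - φ = 8.5330 - 4.36 = 4.1730 eV

Since eV_s = KE_max:
V_s = KE_max/e = 4.1730 V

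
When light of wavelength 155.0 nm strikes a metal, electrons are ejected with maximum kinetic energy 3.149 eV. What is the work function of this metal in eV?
4.85 eV

From Einstein's photoelectric equation: KE_max = hf - φ = hc/λ - φ

Rearranging for φ:
φ = hc/λ - KE_max

Calculate photon energy:
E_photon = hc/λ = 7.9990 eV

Therefore:
φ = 7.9990 - 3.149 = 4.85 eV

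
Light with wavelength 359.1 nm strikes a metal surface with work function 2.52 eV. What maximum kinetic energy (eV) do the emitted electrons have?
0.9326 eV

Using Einstein's photoelectric equation: KE_max = hf - φ = hc/λ - φ

First, calculate the photon energy:
E_photon = hc/λ = (6.626×10⁻³⁴ J·s)(3×10⁸ m/s) / (359.1×10⁻⁹ m)
E_photon = 3.4526 eV

Then, the maximum kinetic energy:
KE_max = E_photon - φ = 3.4526 eV - 2.52 eV = 0.9326 eV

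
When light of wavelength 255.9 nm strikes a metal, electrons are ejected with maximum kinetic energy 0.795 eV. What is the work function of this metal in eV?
4.05 eV

From Einstein's photoelectric equation: KE_max = hf - φ = hc/λ - φ

Rearranging for φ:
φ = hc/λ - KE_max

Calculate photon energy:
E_photon = hc/λ = 4.8450 eV

Therefore:
φ = 4.8450 - 0.795 = 4.05 eV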